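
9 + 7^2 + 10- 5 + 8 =71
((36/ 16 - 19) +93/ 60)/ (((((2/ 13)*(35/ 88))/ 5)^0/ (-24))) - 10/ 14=12743/ 35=364.09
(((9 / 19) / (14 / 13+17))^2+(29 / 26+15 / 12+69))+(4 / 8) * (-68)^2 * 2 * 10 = 48010238330803 / 1036683700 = 46311.37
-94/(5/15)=-282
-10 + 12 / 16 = -37 / 4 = -9.25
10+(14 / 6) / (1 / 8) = 86 / 3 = 28.67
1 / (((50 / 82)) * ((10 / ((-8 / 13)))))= -164 / 1625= -0.10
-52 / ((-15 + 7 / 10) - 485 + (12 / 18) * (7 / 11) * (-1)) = 17160 / 164909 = 0.10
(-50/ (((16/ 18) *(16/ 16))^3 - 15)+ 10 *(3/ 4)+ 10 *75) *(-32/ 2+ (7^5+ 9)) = 12784750.84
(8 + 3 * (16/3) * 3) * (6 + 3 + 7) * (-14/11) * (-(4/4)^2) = 12544/11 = 1140.36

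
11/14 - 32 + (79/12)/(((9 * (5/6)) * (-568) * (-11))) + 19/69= -2800996921/90533520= -30.94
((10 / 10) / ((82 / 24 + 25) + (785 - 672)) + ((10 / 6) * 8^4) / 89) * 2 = 69515528 / 453099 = 153.42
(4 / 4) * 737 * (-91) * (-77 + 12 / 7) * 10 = 50491870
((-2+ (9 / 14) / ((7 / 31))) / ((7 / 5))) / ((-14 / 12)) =-1245 / 2401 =-0.52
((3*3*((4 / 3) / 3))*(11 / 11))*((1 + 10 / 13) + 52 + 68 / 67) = 219.14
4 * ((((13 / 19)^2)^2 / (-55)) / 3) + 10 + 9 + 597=13245712196 / 21502965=615.99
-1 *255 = -255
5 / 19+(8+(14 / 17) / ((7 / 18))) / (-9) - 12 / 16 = -18733 / 11628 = -1.61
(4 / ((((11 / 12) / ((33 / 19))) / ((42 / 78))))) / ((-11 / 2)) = -2016 / 2717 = -0.74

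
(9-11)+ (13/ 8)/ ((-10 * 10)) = -2.02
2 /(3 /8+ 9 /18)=16 /7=2.29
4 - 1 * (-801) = 805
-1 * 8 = -8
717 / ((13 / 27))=1489.15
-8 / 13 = -0.62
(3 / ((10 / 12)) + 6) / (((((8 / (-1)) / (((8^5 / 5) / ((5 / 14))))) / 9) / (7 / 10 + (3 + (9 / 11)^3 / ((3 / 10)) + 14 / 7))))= -1240698912768 / 831875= -1491448.73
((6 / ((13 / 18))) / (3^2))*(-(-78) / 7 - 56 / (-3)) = 2504 / 91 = 27.52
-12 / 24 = -1 / 2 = -0.50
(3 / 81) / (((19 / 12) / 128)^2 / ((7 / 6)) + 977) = 917504 / 24202841265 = 0.00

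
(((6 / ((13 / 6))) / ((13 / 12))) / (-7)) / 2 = -216 / 1183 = -0.18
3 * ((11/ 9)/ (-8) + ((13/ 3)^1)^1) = 301/ 24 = 12.54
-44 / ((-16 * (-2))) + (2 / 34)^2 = -3171 / 2312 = -1.37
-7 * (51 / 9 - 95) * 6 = 3752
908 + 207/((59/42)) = 62266/59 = 1055.36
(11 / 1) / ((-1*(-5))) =11 / 5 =2.20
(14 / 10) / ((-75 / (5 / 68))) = -7 / 5100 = -0.00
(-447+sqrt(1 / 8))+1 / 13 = -5810 / 13+sqrt(2) / 4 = -446.57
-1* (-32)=32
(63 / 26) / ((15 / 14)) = 147 / 65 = 2.26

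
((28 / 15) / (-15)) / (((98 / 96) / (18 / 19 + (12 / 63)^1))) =-29056 / 209475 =-0.14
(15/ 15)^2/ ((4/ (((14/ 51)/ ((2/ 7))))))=49/ 204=0.24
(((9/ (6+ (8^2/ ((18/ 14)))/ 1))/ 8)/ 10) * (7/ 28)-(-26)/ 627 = 0.04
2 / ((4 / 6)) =3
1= 1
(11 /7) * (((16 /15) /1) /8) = 22 /105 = 0.21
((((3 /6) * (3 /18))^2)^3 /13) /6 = 1 /232906752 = 0.00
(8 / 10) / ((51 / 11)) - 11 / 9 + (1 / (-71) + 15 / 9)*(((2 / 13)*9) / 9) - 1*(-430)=303059201 / 706095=429.20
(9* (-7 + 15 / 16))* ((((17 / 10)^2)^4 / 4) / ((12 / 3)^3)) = -6089836245993 / 409600000000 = -14.87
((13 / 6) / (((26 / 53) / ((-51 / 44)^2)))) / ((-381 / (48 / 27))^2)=0.00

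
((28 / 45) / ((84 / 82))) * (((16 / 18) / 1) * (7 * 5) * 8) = 36736 / 243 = 151.18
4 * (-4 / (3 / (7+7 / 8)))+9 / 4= -159 / 4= -39.75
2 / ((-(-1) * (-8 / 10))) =-5 / 2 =-2.50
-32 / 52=-8 / 13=-0.62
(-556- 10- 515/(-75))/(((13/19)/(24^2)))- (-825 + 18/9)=-469881.25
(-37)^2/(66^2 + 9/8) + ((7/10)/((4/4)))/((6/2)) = 190853/348570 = 0.55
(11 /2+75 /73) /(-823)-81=-9733751 /120158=-81.01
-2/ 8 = -1/ 4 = -0.25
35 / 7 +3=8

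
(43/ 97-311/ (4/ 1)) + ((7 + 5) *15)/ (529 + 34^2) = -10094347/ 130756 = -77.20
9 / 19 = 0.47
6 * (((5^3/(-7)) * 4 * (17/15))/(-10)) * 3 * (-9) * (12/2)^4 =-11897280/7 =-1699611.43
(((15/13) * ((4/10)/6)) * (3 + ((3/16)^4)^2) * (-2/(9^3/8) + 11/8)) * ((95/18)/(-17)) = -247669415237195/2554921425567744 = -0.10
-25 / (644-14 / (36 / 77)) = -450 / 11053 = -0.04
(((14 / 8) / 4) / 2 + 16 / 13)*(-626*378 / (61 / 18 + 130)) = -2571.40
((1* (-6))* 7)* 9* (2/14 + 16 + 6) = -8370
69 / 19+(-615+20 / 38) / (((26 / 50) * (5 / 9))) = -524478 / 247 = -2123.39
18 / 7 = 2.57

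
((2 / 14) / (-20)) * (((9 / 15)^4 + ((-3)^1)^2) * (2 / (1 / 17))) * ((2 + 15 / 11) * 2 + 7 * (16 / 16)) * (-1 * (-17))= -124502067 / 240625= -517.41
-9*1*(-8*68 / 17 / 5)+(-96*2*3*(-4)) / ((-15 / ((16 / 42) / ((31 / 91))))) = -17696 / 155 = -114.17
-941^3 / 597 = -1395707.91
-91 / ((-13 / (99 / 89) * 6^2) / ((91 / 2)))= 7007 / 712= 9.84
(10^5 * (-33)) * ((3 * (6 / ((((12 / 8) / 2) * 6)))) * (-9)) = 118800000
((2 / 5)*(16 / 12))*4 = 2.13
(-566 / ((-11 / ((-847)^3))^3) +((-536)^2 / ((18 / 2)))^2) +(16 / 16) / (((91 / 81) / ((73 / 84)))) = -19691260211523393112449796877237 / 206388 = -95408939529058826639386960.00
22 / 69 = 0.32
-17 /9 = -1.89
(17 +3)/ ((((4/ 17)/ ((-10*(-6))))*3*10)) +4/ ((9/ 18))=178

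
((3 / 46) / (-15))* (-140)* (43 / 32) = 301 / 368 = 0.82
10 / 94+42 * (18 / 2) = 17771 / 47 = 378.11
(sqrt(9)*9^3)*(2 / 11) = 4374 / 11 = 397.64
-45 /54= -5 /6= -0.83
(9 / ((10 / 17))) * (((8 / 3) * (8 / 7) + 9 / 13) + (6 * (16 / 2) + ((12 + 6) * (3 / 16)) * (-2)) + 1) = 2561271 / 3640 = 703.65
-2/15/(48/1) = -1/360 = -0.00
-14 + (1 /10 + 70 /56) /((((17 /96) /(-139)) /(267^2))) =-6421143998 /85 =-75542870.56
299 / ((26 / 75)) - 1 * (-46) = 1817 / 2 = 908.50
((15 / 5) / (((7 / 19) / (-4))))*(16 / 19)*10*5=-9600 / 7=-1371.43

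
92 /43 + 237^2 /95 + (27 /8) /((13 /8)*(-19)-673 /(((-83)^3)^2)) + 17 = 67106947235263639783 /109960400683149265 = 610.28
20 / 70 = 2 / 7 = 0.29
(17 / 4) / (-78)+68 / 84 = 1649 / 2184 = 0.76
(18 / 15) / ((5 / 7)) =42 / 25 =1.68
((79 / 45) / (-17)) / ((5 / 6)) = -158 / 1275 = -0.12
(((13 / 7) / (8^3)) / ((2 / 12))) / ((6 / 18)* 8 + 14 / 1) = 0.00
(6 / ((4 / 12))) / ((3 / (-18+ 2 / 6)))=-106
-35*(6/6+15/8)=-805/8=-100.62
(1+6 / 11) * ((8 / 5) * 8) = 1088 / 55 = 19.78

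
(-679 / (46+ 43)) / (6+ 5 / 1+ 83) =-679 / 8366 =-0.08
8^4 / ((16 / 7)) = 1792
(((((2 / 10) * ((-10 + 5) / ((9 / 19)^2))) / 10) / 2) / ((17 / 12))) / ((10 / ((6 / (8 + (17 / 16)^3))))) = -1478656 / 144129825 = -0.01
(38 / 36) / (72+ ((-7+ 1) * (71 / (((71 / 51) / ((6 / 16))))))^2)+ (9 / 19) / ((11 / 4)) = 0.17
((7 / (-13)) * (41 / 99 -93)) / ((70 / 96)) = 68.37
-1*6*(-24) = 144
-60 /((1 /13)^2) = -10140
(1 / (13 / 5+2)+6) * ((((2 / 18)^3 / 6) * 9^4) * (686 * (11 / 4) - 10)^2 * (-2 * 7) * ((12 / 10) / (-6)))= 91950613.10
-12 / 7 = -1.71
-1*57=-57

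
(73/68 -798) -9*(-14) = -45623/68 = -670.93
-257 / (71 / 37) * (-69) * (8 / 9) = 1749656 / 213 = 8214.35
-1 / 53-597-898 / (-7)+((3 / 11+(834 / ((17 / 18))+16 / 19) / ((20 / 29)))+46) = 1132560272 / 1318163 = 859.20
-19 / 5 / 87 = -19 / 435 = -0.04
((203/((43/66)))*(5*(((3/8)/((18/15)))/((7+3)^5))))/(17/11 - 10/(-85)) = 1252713/427936000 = 0.00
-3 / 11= -0.27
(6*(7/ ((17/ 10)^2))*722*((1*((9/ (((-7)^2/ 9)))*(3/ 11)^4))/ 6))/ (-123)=-157901400/ 1214368463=-0.13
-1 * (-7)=7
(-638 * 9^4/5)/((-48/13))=9069489/40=226737.22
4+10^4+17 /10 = 100057 /10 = 10005.70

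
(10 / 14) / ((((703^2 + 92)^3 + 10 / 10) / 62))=0.00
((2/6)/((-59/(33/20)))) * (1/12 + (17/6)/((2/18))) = -3377/14160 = -0.24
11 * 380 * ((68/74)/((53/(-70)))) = -5073.13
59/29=2.03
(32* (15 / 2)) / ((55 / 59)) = 2832 / 11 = 257.45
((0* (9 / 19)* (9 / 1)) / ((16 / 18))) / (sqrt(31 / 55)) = 0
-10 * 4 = -40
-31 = -31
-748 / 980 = -187 / 245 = -0.76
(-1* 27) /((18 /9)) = -27 /2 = -13.50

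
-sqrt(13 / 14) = -sqrt(182) / 14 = -0.96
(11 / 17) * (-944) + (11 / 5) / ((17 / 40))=-10296 / 17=-605.65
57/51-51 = -848/17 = -49.88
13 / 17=0.76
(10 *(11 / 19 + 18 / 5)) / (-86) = -397 / 817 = -0.49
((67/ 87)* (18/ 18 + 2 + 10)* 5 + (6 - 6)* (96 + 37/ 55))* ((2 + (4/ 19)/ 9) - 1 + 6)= 5230355/ 14877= 351.57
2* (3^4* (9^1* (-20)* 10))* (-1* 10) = 2916000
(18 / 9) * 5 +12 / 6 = 12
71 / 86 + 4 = 415 / 86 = 4.83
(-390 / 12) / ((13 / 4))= -10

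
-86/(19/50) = -4300/19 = -226.32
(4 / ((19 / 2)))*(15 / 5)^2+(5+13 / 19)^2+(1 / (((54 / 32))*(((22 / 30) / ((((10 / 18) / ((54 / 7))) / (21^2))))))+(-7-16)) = 7167302039 / 547128351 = 13.10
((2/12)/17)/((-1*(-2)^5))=1/3264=0.00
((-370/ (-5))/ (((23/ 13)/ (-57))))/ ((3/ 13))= -237614/ 23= -10331.04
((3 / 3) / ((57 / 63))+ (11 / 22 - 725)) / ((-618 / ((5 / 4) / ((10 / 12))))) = 27489 / 15656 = 1.76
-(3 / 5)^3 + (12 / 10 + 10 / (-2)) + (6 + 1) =373 / 125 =2.98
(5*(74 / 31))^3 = 50653000 / 29791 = 1700.28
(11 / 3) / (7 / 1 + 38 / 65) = 715 / 1479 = 0.48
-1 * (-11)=11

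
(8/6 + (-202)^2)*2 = 244832/3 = 81610.67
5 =5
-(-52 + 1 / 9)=467 / 9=51.89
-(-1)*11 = 11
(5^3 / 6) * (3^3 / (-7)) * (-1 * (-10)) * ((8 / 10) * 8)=-5142.86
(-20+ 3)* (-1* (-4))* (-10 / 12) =170 / 3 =56.67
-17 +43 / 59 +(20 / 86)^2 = -1769140 / 109091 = -16.22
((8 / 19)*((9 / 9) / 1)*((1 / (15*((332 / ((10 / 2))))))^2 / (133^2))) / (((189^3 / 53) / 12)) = 106 / 46894265169482493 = 0.00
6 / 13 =0.46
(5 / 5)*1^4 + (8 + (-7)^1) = 2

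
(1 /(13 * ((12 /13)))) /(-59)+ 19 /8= 3361 /1416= 2.37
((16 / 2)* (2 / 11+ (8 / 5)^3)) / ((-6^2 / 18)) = -23528 / 1375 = -17.11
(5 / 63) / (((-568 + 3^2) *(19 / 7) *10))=-0.00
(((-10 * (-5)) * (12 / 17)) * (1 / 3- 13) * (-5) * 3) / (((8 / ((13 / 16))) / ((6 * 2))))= 277875 / 34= 8172.79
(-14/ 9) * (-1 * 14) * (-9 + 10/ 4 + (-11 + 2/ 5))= -1862/ 5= -372.40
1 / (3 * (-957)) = -1 / 2871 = -0.00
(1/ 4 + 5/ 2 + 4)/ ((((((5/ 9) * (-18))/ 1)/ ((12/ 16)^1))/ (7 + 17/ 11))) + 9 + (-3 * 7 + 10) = -5567/ 880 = -6.33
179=179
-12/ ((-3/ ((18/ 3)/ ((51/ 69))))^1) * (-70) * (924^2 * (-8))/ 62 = 250397758.18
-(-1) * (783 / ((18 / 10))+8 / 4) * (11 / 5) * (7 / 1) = 33649 / 5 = 6729.80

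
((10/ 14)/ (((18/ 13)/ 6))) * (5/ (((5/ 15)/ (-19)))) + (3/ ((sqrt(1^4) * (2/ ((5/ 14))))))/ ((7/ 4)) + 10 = -42720/ 49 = -871.84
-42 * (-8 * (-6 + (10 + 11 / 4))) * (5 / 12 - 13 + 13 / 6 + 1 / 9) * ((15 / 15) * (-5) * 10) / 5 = 233730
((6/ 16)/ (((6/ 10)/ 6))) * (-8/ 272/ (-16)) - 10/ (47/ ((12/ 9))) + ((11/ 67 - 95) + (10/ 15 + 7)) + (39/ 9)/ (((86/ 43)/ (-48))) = -1311830525/ 6852224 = -191.45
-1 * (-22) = 22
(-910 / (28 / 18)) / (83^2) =-585 / 6889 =-0.08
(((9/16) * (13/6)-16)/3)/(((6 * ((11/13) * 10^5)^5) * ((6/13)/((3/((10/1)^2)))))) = -207552787/16866432000000000000000000000000000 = -0.00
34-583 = -549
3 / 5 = 0.60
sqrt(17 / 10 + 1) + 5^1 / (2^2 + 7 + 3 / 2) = 2 / 5 + 3* sqrt(30) / 10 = 2.04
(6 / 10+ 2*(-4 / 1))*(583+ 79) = -24494 / 5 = -4898.80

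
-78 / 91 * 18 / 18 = -6 / 7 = -0.86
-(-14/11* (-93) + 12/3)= -1346/11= -122.36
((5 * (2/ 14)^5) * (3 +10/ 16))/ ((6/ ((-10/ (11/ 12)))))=-725/ 369754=-0.00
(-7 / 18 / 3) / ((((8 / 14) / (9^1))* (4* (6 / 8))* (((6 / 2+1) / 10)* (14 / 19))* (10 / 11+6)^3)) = -46585 / 6653952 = -0.01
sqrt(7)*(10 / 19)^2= 100*sqrt(7) / 361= 0.73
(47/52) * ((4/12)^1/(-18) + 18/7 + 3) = 5.02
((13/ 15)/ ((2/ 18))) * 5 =39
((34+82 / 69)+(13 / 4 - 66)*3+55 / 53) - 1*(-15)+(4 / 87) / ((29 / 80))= -1684127465 / 12302148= -136.90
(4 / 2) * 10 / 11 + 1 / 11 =21 / 11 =1.91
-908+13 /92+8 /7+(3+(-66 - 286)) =-808681 /644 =-1255.72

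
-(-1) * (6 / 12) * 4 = 2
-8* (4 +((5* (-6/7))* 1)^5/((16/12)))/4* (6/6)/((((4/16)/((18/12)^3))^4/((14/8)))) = 2412446127363/19208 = 125595904.17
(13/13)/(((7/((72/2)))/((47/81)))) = 188/63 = 2.98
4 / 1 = 4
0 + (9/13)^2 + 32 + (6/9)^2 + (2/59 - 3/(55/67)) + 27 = 277892051/4935645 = 56.30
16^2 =256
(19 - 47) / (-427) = 4 / 61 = 0.07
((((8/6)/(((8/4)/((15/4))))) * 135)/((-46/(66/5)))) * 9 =-40095/46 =-871.63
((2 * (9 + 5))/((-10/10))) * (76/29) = -2128/29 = -73.38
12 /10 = 6 /5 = 1.20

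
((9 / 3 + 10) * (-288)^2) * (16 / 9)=1916928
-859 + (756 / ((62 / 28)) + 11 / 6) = -95929 / 186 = -515.75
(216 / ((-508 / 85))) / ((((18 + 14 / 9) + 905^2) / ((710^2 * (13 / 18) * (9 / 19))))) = -135358411500 / 17787190613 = -7.61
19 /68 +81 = 5527 /68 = 81.28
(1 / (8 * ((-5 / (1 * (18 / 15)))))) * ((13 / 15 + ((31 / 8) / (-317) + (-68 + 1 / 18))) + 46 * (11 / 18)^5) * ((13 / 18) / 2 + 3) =11445994847177 / 1796979168000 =6.37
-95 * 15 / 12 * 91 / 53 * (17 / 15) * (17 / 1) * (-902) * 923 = 1040018544565 / 318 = 3270498567.81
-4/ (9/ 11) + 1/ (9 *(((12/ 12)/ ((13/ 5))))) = -23/ 5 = -4.60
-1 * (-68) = 68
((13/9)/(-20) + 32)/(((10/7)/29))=1166641/1800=648.13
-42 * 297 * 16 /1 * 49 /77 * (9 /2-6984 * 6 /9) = 590777712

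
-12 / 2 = -6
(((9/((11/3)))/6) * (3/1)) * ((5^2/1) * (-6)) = -2025/11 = -184.09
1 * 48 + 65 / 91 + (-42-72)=-457 / 7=-65.29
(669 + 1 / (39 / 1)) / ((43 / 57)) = 886.85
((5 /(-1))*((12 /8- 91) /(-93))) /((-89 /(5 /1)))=4475 /16554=0.27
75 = 75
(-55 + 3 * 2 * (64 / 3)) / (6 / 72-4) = -876 / 47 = -18.64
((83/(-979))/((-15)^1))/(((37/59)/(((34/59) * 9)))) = 8466/181115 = 0.05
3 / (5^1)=3 / 5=0.60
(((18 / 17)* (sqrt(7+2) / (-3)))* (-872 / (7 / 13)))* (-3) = -612144 / 119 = -5144.07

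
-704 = -704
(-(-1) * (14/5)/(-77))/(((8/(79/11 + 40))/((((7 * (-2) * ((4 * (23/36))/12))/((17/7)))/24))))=194971/17772480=0.01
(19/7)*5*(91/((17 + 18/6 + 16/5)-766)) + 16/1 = 53249/3714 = 14.34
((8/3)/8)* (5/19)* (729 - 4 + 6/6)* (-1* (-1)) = 1210/19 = 63.68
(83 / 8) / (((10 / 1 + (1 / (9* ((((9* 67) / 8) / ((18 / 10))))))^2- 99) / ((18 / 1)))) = -6790398075 / 3236119844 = -2.10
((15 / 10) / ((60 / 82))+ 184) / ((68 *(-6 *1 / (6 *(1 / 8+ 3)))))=-18605 / 2176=-8.55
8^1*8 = 64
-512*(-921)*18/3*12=33951744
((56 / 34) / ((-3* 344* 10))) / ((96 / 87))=-203 / 1403520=-0.00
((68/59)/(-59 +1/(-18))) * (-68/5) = 0.27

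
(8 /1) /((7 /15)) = 120 /7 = 17.14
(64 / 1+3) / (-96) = -67 / 96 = -0.70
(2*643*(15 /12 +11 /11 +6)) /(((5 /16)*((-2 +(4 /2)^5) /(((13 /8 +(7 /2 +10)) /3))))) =855833 /150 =5705.55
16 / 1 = 16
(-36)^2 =1296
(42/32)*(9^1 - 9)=0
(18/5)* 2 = 36/5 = 7.20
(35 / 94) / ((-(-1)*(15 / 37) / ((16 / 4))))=518 / 141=3.67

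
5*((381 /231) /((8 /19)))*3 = 36195 /616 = 58.76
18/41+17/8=841/328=2.56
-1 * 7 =-7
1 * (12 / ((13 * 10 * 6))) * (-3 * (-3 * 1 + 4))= -0.05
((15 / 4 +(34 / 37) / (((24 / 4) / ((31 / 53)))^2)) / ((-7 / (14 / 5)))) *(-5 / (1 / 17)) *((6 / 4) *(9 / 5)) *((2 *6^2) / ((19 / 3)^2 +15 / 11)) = 639065365389 / 1066872245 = 599.01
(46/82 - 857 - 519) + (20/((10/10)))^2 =-975.44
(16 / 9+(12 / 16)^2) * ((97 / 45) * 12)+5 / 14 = 230173 / 3780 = 60.89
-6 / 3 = -2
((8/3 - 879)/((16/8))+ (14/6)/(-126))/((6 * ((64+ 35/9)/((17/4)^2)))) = -3419159/175968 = -19.43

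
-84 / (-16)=21 / 4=5.25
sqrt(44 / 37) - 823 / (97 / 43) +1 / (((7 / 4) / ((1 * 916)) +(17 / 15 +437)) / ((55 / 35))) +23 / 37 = -20030205535682 / 54996332209 +2 * sqrt(407) / 37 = -363.12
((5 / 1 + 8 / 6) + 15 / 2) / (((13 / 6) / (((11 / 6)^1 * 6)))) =913 / 13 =70.23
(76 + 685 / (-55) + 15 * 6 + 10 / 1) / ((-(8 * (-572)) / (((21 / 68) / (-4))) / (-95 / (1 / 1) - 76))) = 6460209 / 13691392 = 0.47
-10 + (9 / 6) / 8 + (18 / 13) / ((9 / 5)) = -1881 / 208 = -9.04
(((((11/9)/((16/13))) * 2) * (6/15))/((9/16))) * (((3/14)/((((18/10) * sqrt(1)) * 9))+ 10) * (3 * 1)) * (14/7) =433004/5103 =84.85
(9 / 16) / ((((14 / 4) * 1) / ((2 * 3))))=27 / 28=0.96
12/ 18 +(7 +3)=32/ 3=10.67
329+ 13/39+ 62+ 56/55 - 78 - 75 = 39493/165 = 239.35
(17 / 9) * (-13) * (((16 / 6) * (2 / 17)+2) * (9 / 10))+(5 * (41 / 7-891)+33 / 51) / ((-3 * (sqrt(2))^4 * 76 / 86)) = 99341849 / 271320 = 366.14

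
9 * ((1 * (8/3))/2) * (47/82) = 282/41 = 6.88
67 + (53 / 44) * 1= 3001 / 44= 68.20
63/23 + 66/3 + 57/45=8972/345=26.01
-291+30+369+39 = 147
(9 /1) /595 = 9 /595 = 0.02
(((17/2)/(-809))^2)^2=83521/6853526069776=0.00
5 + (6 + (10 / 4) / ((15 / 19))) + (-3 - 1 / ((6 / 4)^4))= 1777 / 162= 10.97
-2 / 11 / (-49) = 2 / 539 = 0.00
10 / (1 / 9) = 90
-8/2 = -4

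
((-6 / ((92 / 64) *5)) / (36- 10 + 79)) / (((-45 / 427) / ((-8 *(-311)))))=4856576 / 25875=187.69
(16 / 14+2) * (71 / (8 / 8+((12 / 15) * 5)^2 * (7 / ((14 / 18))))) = 1562 / 1015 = 1.54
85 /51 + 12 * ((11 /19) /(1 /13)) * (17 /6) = 14681 /57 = 257.56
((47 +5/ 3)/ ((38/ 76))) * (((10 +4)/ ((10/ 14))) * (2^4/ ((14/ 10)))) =65408/ 3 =21802.67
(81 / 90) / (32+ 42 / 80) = 36 / 1301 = 0.03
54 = 54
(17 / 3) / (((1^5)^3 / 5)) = 85 / 3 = 28.33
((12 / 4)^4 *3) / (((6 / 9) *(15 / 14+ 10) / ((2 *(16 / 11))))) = 163296 / 1705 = 95.77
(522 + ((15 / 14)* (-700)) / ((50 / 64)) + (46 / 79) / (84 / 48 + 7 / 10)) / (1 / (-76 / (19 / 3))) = 20334936 / 3871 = 5253.15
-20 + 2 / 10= -99 / 5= -19.80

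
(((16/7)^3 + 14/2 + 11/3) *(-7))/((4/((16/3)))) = -93056/441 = -211.01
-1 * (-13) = 13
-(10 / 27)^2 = -100 / 729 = -0.14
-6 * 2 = -12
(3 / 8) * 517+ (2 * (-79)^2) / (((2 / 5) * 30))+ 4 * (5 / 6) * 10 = 10139 / 8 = 1267.38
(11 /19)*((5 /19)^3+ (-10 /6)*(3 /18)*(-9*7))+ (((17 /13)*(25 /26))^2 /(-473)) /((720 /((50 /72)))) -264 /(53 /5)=-28565388154566251305 /1934861163571125504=-14.76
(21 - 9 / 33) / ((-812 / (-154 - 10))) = 9348 / 2233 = 4.19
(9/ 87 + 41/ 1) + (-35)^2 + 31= 37616/ 29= 1297.10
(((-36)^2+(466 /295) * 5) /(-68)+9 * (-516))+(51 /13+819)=-100146089 /26078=-3840.25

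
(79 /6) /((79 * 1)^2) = 1 /474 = 0.00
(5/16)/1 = 5/16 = 0.31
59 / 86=0.69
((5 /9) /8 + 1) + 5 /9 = 13 /8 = 1.62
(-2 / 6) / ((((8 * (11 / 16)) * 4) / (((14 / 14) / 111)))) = -1 / 7326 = -0.00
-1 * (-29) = 29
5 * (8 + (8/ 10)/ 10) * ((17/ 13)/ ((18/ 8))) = 13736/ 585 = 23.48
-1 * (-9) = 9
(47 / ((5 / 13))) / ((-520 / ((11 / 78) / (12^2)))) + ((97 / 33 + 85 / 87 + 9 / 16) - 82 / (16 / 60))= -217145566123 / 716601600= -303.02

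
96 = 96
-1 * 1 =-1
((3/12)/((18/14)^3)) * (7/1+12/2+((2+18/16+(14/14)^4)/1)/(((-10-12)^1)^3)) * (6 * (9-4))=172647335/3763584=45.87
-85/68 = -1.25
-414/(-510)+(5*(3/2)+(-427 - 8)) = -72537/170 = -426.69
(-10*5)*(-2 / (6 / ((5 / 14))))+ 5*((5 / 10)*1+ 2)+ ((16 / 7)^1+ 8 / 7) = 919 / 42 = 21.88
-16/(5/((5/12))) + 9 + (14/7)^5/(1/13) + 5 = 1286/3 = 428.67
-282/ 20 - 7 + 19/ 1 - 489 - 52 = -5431/ 10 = -543.10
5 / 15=1 / 3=0.33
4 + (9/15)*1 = 23/5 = 4.60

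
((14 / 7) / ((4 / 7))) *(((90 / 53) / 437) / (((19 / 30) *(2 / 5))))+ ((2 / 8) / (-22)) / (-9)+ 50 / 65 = 3734231047 / 4530847464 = 0.82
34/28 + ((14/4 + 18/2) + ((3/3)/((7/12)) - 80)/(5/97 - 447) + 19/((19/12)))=3928438/151739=25.89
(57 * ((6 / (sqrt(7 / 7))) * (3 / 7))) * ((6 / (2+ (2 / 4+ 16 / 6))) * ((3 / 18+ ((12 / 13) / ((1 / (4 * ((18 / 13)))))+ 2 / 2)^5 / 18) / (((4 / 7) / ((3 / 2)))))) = 905446729489165830 / 4273613247319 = 211869.13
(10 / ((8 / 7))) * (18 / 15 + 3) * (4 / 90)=49 / 30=1.63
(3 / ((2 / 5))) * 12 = 90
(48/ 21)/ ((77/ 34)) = 544/ 539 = 1.01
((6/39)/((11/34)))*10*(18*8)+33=102639/143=717.76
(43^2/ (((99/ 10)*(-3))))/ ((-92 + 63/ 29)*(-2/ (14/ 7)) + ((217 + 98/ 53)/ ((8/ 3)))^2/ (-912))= -29304897443840/ 38807061945201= -0.76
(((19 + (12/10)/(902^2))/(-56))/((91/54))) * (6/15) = -1043447211/12956643700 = -0.08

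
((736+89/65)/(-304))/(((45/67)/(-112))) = 404.48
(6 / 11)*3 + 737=8125 / 11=738.64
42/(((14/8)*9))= 8/3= 2.67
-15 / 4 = -3.75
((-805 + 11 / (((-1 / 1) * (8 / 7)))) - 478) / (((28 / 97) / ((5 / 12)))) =-1865.84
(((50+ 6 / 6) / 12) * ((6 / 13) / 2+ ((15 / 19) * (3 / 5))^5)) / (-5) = -0.22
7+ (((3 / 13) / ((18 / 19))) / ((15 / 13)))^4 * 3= 153220321 / 21870000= 7.01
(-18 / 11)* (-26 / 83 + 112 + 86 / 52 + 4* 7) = -2745117 / 11869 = -231.28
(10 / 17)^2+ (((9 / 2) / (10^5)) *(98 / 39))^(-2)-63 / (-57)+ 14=9279791833372387 / 118655019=78208169.46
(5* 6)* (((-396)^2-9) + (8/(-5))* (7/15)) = 4704187.60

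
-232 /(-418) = 116 /209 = 0.56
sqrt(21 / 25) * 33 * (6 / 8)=99 * sqrt(21) / 20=22.68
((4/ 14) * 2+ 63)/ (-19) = -445/ 133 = -3.35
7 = 7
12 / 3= 4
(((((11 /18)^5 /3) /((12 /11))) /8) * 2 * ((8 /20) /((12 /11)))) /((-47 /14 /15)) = -136410197 /12788596224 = -0.01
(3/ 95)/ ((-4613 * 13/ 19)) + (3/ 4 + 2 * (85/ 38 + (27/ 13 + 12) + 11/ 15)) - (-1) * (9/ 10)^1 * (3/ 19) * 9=2469545801/ 68364660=36.12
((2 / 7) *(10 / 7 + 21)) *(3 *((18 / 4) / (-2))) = -4239 / 98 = -43.26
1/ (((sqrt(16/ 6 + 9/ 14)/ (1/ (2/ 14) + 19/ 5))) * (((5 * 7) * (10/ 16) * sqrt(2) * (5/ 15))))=1296 * sqrt(2919)/ 121625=0.58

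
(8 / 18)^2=16 / 81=0.20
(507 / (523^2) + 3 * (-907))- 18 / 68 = -25307706429 / 9299986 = -2721.26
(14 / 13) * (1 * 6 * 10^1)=840 / 13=64.62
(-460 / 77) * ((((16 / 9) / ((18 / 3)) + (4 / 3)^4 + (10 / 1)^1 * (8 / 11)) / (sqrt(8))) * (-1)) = 1099400 * sqrt(2) / 68607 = 22.66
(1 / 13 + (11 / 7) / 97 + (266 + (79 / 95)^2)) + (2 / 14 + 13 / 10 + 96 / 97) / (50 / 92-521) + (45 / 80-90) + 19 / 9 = 49285282773395143 / 274640838217200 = 179.45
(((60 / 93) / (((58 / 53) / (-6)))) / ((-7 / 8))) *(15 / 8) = 47700 / 6293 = 7.58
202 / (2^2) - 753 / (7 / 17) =-24895 / 14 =-1778.21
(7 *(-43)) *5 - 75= -1580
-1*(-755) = 755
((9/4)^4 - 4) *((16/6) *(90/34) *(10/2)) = 415275/544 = 763.37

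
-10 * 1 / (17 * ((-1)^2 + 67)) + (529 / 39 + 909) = 20796245 / 22542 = 922.56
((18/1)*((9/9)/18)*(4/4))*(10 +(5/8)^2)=665/64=10.39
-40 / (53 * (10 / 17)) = -1.28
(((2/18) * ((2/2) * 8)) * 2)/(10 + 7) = 16/153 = 0.10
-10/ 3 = -3.33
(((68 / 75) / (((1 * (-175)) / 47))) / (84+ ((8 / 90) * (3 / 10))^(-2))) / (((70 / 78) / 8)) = -1329536 / 912778125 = -0.00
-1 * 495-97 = -592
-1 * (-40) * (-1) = -40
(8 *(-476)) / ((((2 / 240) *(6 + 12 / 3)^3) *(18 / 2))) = -3808 / 75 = -50.77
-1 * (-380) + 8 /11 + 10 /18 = 37747 /99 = 381.28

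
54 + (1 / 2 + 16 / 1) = 141 / 2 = 70.50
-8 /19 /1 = -8 /19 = -0.42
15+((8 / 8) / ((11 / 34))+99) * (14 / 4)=8191 / 22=372.32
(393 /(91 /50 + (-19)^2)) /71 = 0.02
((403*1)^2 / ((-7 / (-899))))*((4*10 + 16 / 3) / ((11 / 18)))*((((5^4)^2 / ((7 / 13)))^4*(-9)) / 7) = -713043458818945661187171936035156250000 / 1294139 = -550979036115089384669785800000000.00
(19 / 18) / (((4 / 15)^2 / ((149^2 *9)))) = 94909275 / 32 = 2965914.84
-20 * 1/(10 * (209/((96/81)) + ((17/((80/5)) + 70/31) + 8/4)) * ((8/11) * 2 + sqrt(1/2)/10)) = -69836800/9204997669 + 2400640 * sqrt(2)/9204997669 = -0.01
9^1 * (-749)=-6741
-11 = -11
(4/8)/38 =1/76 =0.01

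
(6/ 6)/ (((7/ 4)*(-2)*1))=-2/ 7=-0.29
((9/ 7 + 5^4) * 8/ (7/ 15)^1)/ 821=13.08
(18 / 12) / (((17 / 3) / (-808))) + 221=7.12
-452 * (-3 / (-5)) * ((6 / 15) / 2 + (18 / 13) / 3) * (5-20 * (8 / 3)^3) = 39280156 / 585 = 67145.57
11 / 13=0.85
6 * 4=24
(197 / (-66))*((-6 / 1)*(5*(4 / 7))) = 3940 / 77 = 51.17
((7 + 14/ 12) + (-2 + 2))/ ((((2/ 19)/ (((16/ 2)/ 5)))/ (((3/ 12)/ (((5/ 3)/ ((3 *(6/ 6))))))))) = 2793/ 50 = 55.86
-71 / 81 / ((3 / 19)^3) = -486989 / 2187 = -222.67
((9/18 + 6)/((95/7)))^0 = 1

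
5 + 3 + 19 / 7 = 75 / 7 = 10.71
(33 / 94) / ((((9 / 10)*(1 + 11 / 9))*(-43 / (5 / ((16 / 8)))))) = -165 / 16168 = -0.01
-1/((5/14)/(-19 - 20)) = 109.20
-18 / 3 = -6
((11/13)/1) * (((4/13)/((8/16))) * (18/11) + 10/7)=2438/1183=2.06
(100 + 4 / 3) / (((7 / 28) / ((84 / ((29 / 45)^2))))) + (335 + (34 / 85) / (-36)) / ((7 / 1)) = 6208870187 / 75690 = 82030.26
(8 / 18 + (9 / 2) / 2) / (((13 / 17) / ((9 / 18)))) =1649 / 936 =1.76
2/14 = 1/7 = 0.14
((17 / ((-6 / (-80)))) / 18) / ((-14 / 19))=-17.09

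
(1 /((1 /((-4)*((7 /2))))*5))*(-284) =795.20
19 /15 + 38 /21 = 323 /105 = 3.08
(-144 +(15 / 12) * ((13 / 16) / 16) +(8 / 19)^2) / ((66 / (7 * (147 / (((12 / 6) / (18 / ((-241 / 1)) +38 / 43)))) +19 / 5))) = -77109002597817 / 84278216704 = -914.93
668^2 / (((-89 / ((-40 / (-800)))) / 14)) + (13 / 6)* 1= -9364919 / 2670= -3507.46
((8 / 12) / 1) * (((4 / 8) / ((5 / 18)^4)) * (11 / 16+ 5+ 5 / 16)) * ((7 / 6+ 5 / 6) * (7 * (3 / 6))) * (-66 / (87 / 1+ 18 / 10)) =-8083152 / 4625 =-1747.71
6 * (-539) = -3234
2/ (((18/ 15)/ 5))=25/ 3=8.33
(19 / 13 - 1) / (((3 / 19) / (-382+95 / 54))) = -390127 / 351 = -1111.47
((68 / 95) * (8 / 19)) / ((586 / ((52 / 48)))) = 884 / 1586595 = 0.00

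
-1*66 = -66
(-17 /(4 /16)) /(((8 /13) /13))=-2873 /2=-1436.50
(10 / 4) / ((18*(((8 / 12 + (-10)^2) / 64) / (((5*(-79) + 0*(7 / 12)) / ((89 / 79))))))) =-30.96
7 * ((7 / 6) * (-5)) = -245 / 6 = -40.83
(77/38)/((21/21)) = 77/38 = 2.03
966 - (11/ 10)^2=96479/ 100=964.79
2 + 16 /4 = 6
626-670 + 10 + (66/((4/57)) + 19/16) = 14523/16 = 907.69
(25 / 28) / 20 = 5 / 112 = 0.04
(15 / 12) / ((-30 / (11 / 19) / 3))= -11 / 152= -0.07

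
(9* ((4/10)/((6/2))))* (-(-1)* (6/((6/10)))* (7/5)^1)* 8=672/5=134.40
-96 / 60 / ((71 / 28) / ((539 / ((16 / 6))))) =-45276 / 355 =-127.54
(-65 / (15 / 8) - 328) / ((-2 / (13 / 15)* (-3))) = -7072 / 135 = -52.39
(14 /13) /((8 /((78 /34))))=21 /68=0.31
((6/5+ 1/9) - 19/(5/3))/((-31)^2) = -454/43245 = -0.01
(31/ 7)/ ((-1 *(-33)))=31/ 231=0.13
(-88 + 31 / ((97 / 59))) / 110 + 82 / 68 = 52358 / 90695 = 0.58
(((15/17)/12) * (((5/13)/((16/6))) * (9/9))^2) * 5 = 5625/735488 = 0.01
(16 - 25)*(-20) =180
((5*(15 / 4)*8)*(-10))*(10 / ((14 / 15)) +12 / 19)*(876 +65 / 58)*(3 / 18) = -9595919625 / 3857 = -2487923.16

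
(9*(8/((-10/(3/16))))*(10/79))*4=-54/79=-0.68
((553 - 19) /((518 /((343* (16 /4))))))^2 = 2738638224 /1369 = 2000466.20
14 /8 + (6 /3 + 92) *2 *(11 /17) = 8391 /68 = 123.40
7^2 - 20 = 29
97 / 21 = 4.62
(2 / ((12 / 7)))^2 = 49 / 36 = 1.36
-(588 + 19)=-607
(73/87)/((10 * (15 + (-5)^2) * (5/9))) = 219/58000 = 0.00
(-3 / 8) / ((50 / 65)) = -39 / 80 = -0.49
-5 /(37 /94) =-470 /37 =-12.70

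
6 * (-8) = -48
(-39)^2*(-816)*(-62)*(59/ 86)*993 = 2254147479792/ 43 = 52422034413.77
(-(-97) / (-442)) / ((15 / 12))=-194 / 1105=-0.18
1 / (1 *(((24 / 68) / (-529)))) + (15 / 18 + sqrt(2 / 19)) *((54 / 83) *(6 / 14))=-5224123 / 3486 + 162 *sqrt(38) / 11039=-1498.51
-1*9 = -9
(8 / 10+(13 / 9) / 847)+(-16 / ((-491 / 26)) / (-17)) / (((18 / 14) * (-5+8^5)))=8356494825557 / 10423414285515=0.80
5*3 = 15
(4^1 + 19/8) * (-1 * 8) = -51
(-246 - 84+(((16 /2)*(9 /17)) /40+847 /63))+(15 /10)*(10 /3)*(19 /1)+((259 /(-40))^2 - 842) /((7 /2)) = -385596287 /856800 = -450.04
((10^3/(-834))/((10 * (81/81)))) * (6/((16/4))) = -25/139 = -0.18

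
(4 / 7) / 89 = 4 / 623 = 0.01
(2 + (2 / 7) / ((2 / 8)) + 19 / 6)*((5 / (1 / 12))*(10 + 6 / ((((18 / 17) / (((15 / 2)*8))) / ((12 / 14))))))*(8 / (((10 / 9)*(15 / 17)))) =45626640 / 49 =931155.92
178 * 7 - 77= 1169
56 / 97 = 0.58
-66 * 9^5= -3897234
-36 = -36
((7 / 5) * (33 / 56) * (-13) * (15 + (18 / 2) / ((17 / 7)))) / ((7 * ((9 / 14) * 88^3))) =-689 / 10531840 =-0.00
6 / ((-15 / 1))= -2 / 5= -0.40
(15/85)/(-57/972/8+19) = 7776/836893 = 0.01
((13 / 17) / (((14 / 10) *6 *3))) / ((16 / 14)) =65 / 2448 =0.03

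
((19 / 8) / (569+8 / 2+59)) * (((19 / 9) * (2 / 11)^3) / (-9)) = -361 / 68136552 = -0.00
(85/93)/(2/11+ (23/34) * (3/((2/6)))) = 6358/43617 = 0.15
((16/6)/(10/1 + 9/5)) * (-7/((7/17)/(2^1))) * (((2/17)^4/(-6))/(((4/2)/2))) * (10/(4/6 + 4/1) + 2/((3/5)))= 73600/54784863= 0.00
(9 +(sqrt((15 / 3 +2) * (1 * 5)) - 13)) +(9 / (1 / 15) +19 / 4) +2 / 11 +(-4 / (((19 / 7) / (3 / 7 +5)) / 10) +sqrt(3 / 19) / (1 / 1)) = sqrt(57) / 19 +sqrt(35) +2461 / 44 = 62.25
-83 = -83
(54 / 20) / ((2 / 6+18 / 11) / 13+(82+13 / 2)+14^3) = 891 / 934775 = 0.00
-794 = -794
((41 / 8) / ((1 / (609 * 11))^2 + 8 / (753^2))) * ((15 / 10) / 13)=38639366774547 / 923365456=41846.23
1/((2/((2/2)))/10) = 5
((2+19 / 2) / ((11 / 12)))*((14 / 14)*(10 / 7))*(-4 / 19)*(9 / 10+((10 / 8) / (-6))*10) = 6532 / 1463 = 4.46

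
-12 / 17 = -0.71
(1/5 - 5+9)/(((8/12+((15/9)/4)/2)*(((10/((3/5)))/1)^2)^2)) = 243/3906250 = 0.00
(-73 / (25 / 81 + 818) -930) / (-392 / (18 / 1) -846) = 554841927 / 517670230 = 1.07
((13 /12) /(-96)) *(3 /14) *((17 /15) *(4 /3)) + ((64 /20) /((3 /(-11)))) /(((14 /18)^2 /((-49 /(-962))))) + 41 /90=-3118777 /5818176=-0.54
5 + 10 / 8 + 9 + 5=81 / 4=20.25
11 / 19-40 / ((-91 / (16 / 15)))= 1.05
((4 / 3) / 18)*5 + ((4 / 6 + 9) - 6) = 109 / 27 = 4.04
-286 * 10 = -2860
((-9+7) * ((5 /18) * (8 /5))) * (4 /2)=-16 /9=-1.78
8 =8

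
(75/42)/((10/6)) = 15/14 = 1.07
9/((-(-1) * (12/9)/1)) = 27/4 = 6.75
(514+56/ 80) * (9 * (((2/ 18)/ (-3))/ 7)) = -5147/ 210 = -24.51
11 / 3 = 3.67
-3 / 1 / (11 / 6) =-18 / 11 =-1.64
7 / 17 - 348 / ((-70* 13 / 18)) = 56429 / 7735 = 7.30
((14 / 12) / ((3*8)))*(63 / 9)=49 / 144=0.34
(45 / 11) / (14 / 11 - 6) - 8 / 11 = -911 / 572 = -1.59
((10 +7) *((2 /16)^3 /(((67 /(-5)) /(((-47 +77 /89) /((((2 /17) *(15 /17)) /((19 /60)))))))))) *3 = 191641391 /183183360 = 1.05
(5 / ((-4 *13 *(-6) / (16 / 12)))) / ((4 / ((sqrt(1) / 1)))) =5 / 936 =0.01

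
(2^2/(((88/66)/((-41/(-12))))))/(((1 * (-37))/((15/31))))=-615/4588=-0.13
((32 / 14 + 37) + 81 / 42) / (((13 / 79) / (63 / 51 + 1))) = 866077 / 1547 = 559.84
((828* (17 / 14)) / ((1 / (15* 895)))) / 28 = 47242575 / 98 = 482067.09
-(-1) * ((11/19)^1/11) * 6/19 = 6/361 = 0.02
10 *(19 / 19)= 10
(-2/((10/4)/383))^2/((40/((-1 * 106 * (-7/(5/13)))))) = 2829924188/625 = 4527878.70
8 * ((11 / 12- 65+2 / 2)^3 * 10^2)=-10844952325 / 54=-200832450.46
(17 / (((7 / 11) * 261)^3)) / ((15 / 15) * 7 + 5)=22627 / 73180755396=0.00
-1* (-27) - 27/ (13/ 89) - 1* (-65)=-1207/ 13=-92.85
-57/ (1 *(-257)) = 57/ 257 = 0.22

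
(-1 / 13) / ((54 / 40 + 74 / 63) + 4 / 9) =-420 / 16211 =-0.03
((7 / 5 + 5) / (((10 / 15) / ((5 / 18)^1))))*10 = 80 / 3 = 26.67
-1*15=-15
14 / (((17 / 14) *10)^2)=686 / 7225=0.09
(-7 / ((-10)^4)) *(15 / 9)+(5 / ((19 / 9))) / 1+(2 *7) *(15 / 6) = 4259867 / 114000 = 37.37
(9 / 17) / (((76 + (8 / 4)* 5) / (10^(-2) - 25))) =-1323 / 8600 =-0.15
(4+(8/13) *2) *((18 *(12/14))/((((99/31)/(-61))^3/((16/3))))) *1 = -29428184705792/9810801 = -2999570.04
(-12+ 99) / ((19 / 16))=1392 / 19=73.26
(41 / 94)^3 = 68921 / 830584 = 0.08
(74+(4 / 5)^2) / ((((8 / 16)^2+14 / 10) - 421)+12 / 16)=-1866 / 10465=-0.18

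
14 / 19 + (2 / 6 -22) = -1193 / 57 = -20.93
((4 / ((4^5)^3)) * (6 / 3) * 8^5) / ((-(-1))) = 1 / 4096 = 0.00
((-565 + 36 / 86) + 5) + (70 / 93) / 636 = -711608083 / 1271682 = -559.58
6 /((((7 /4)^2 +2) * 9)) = 32 /243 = 0.13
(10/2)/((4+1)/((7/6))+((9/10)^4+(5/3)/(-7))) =1050000/987781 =1.06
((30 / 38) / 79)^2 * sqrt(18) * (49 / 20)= 6615 * sqrt(2) / 9012004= 0.00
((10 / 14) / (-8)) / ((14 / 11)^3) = -6655 / 153664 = -0.04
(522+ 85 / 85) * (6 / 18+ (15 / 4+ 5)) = 57007 / 12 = 4750.58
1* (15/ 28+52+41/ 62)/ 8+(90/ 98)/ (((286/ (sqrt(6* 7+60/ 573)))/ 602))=46175/ 6944+1935* sqrt(1536022)/ 191191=19.19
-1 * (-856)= 856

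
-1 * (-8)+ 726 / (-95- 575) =2317 / 335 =6.92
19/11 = 1.73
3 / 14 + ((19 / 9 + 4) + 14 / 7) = 1049 / 126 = 8.33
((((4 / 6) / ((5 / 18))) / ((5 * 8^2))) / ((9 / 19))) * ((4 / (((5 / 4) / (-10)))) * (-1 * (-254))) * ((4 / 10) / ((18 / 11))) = -106172 / 3375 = -31.46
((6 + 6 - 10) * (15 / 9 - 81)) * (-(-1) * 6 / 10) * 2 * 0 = 0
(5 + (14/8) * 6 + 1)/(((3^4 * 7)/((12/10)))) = 0.03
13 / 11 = 1.18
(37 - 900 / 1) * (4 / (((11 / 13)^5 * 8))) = -994.80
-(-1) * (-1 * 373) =-373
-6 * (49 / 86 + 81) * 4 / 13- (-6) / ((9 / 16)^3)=-15876412 / 135837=-116.88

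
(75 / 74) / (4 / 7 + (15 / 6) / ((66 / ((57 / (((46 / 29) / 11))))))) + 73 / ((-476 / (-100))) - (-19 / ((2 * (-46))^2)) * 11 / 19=15.40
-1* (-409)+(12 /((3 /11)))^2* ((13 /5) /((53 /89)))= 2348337 /265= 8861.65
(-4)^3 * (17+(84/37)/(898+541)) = -57933760/53243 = -1088.10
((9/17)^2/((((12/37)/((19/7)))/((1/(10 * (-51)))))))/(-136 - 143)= 703/42644840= 0.00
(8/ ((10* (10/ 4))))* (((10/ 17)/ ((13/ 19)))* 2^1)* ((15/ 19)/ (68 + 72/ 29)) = 696/ 112931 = 0.01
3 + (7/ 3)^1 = 16/ 3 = 5.33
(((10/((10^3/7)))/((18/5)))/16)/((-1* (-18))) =7/103680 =0.00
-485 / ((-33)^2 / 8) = -3880 / 1089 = -3.56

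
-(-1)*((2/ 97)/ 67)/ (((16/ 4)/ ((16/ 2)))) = 4/ 6499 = 0.00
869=869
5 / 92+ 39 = 3593 / 92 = 39.05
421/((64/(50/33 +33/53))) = 1574119/111936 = 14.06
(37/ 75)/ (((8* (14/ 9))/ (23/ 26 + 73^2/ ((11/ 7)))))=107684541/ 800800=134.47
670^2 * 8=3591200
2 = 2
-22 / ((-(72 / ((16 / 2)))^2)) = 22 / 81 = 0.27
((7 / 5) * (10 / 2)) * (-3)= -21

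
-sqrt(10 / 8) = -sqrt(5) / 2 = -1.12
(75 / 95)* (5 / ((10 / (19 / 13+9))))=1020 / 247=4.13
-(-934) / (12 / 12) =934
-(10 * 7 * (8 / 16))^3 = -42875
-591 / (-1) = 591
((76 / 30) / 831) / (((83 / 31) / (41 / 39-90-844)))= -8572306 / 8069841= -1.06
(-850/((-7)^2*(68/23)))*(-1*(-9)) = -5175/98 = -52.81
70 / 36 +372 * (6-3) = 20123 / 18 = 1117.94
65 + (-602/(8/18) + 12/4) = -2573/2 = -1286.50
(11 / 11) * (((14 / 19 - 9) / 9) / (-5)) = 157 / 855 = 0.18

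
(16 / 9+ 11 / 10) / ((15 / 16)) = 2072 / 675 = 3.07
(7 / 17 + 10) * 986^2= 10122276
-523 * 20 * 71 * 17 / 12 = -3156305 / 3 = -1052101.67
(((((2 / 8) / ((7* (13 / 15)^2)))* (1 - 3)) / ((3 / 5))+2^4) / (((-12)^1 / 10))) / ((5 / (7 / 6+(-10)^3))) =17278741 / 6552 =2637.17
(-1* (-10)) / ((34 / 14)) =70 / 17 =4.12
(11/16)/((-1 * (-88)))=1/128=0.01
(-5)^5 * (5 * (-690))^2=-37195312500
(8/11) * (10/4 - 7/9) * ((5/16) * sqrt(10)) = 155 * sqrt(10)/396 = 1.24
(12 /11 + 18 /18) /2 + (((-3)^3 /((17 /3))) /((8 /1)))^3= 23081893 /27670016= 0.83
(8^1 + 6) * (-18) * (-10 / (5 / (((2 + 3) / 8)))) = 315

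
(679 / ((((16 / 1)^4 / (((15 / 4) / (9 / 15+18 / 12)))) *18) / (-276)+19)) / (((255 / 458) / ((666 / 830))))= -793937046 / 1926482041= -0.41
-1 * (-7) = 7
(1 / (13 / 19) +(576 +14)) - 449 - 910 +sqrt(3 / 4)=-9978 / 13 +sqrt(3) / 2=-766.67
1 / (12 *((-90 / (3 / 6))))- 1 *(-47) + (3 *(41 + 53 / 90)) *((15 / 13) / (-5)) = 511259 / 28080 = 18.21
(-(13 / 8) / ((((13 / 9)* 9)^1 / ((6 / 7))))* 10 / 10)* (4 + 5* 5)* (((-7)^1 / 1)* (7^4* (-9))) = -1879983 / 4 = -469995.75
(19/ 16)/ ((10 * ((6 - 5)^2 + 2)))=19/ 480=0.04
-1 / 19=-0.05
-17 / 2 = -8.50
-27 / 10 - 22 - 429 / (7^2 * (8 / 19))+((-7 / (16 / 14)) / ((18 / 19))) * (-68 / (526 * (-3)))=-318526241 / 6958980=-45.77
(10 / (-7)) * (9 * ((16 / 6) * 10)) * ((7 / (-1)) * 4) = 9600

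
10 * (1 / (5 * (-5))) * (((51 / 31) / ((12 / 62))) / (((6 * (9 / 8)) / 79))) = -5372 / 135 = -39.79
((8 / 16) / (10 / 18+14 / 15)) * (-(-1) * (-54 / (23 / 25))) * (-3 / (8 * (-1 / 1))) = -91125 / 12328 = -7.39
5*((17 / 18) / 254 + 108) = 2468965 / 4572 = 540.02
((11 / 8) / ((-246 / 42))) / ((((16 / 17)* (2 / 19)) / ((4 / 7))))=-3553 / 2624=-1.35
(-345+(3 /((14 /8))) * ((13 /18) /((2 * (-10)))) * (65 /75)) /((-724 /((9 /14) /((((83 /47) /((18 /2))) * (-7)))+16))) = 137318085703 /18550400400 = 7.40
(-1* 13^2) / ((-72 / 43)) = 7267 / 72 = 100.93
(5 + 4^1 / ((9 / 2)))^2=2809 / 81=34.68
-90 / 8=-45 / 4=-11.25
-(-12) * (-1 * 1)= -12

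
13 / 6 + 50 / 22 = 293 / 66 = 4.44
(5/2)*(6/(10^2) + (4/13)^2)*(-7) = -9149/3380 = -2.71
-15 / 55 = -3 / 11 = -0.27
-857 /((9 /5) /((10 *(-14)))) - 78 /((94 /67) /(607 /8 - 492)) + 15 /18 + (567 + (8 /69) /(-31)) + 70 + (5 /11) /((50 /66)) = 1090928996621 /12063960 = 90428.76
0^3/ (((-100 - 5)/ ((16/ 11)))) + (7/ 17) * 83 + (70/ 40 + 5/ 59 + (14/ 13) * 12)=2552217/ 52156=48.93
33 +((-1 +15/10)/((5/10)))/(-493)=16268/493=33.00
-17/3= -5.67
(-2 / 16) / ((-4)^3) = 1 / 512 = 0.00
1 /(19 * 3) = 1 /57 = 0.02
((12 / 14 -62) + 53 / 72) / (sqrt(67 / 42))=-47.83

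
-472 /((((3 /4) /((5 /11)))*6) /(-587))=27986.26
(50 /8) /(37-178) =-25 /564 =-0.04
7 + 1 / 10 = 71 / 10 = 7.10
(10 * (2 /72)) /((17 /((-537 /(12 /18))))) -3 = -1099 /68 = -16.16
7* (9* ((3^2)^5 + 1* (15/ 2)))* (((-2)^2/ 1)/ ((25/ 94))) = 1398930372/ 25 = 55957214.88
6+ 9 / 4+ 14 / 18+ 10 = 685 / 36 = 19.03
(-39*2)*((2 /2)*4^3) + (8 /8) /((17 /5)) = -84859 /17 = -4991.71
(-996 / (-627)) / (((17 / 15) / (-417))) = -2076660 / 3553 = -584.48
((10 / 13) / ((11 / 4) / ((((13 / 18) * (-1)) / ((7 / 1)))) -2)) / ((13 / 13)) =-4 / 149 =-0.03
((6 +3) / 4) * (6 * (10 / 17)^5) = 1350000 / 1419857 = 0.95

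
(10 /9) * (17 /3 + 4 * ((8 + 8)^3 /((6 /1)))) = 82090 /27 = 3040.37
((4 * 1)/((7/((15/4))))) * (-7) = -15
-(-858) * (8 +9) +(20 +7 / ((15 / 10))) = 43832 / 3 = 14610.67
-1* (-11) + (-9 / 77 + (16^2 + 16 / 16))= 20627 / 77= 267.88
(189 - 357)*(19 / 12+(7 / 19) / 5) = -26446 / 95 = -278.38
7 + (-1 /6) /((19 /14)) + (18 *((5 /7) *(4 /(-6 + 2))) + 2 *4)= 2.02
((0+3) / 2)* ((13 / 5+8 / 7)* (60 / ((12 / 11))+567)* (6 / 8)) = 366669 / 140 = 2619.06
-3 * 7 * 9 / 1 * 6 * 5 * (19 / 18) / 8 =-748.12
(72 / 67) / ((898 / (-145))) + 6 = 5.83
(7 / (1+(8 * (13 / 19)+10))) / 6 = 133 / 1878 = 0.07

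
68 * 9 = 612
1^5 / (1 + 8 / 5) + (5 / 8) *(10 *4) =25.38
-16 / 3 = -5.33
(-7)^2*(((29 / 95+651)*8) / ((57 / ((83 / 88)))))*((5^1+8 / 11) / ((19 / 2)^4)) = 2.97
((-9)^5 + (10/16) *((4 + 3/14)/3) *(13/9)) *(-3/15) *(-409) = -73031179469/15120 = -4830104.46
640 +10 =650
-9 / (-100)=9 / 100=0.09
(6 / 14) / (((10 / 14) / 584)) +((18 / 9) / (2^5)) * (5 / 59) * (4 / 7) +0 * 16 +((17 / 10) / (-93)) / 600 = 80751772079 / 230454000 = 350.40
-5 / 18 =-0.28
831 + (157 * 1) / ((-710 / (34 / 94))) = 27727801 / 33370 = 830.92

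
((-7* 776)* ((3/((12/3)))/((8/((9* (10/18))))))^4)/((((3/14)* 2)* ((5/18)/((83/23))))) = -11982907125/1507328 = -7949.77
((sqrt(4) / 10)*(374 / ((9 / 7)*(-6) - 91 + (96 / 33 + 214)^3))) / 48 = 1742279 / 11410019936520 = 0.00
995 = 995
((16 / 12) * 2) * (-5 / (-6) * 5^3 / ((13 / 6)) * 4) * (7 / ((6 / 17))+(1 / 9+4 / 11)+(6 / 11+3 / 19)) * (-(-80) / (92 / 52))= 63236000000 / 129789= 487221.57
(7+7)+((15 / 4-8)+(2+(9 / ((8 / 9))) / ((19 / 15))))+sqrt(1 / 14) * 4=2 * sqrt(14) / 7+3001 / 152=20.81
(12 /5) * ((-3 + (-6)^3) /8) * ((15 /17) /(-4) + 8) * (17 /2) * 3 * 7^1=-7298613 /80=-91232.66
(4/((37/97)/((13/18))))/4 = 1261/666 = 1.89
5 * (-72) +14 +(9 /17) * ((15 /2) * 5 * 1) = -326.15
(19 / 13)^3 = 6859 / 2197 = 3.12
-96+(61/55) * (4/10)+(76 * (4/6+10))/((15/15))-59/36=7063367/9900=713.47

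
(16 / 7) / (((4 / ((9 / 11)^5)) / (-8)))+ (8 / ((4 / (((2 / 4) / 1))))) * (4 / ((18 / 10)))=5541028 / 10146213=0.55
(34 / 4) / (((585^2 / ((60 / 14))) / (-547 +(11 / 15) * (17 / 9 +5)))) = -0.06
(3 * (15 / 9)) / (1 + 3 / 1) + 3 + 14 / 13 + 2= 381 / 52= 7.33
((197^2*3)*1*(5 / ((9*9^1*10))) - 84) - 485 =8083 / 54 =149.69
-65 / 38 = -1.71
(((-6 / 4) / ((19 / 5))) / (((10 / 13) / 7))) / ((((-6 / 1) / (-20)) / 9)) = -4095 / 38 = -107.76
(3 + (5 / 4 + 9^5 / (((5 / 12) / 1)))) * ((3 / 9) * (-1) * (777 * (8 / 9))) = -1468238366 / 45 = -32627519.24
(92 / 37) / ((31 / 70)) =6440 / 1147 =5.61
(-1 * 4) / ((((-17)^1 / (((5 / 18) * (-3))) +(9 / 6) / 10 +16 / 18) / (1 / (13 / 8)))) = -5760 / 50167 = -0.11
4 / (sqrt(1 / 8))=8*sqrt(2)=11.31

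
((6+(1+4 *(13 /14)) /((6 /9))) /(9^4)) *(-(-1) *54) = 61 /567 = 0.11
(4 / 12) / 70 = 1 / 210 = 0.00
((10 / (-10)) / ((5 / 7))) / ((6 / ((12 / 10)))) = -7 / 25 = -0.28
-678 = -678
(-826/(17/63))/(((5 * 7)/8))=-699.67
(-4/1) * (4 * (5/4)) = -20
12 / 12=1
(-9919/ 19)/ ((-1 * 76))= 9919/ 1444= 6.87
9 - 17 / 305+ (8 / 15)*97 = 60.68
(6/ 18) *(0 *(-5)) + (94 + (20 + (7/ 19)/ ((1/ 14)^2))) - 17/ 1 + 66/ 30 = 16284/ 95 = 171.41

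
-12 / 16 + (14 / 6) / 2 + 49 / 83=1003 / 996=1.01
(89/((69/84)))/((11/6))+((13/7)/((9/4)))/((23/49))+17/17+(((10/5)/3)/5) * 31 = 751303/11385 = 65.99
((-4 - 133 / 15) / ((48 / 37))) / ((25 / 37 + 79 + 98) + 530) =-264217 / 18852480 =-0.01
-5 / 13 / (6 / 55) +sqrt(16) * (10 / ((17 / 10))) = 26525 / 1326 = 20.00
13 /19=0.68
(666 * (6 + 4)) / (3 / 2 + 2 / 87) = 231768 / 53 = 4372.98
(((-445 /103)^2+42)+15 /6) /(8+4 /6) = 4020753 /551668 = 7.29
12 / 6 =2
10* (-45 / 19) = -450 / 19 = -23.68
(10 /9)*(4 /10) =0.44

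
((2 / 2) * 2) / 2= 1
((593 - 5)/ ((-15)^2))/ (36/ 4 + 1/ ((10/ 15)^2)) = 784/ 3375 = 0.23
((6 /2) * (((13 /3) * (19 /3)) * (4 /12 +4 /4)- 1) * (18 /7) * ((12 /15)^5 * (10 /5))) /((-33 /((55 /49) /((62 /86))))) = -5459968 /643125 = -8.49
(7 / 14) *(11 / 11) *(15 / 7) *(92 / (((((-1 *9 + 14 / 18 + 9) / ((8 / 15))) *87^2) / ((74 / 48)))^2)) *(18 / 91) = 125948 / 331145427795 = 0.00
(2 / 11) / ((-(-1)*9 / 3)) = 2 / 33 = 0.06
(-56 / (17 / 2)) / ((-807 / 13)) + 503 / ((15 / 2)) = 1535906 / 22865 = 67.17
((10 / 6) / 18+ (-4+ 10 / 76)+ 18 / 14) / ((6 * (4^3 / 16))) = -4471 / 43092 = -0.10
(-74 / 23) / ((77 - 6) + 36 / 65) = -4810 / 106973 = -0.04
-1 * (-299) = 299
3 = 3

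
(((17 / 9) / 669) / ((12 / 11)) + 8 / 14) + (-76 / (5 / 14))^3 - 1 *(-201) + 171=-609194544714391 / 63220500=-9636028.58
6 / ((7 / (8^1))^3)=3072 / 343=8.96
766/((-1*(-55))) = 13.93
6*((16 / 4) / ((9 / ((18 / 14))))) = 24 / 7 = 3.43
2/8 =1/4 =0.25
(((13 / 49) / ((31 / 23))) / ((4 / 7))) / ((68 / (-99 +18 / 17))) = -0.50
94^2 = 8836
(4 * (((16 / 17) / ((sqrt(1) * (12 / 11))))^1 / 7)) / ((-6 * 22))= -4 / 1071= -0.00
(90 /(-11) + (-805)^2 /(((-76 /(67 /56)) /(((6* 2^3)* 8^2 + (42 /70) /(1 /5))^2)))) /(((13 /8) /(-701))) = 452240514782405595 /10868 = 41612119505190.06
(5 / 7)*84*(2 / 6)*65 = 1300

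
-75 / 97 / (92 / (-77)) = 5775 / 8924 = 0.65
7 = 7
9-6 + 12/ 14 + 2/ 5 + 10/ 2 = 324/ 35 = 9.26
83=83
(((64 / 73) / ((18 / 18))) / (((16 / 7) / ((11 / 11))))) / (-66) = -14 / 2409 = -0.01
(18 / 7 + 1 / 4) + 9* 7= 1843 / 28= 65.82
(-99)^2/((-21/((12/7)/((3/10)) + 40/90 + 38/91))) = -1955118/637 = -3069.26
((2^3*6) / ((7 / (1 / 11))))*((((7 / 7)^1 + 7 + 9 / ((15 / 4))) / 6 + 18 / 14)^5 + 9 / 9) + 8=4912917358792 / 29779903125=164.97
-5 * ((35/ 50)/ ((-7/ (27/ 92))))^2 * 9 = -6561/ 169280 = -0.04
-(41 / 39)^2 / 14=-1681 / 21294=-0.08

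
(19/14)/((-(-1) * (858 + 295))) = 19/16142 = 0.00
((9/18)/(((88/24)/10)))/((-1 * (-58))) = 15/638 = 0.02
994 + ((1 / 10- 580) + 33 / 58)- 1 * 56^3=-25404193 / 145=-175201.33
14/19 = 0.74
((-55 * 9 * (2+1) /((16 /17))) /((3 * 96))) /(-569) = 0.01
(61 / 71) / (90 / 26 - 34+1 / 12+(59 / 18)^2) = -64233 / 1473676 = -0.04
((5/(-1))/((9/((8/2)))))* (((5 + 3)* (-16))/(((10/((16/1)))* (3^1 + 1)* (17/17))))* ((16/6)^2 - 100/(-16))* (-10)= -1231360/81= -15201.98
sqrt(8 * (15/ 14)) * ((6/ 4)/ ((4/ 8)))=8.78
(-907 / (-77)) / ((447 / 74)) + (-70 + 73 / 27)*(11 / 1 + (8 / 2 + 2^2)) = -395478317 / 309771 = -1276.68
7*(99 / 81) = 77 / 9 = 8.56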